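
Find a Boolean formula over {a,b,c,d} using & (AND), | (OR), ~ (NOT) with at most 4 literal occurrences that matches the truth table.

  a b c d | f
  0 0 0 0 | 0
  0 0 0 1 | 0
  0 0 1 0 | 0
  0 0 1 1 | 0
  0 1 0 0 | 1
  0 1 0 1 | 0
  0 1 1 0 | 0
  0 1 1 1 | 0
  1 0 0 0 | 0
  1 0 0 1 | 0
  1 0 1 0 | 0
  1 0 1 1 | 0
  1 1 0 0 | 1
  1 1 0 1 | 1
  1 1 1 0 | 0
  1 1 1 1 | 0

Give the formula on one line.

((a | ~d) & (b & ~c))

  ~d = 1010101010101010
  (a | ~d) = 1010101011111111
  ~c = 1100110011001100
  (b & ~c) = 0000110000001100
  ((a | ~d) & (b & ~c)) = 0000100000001100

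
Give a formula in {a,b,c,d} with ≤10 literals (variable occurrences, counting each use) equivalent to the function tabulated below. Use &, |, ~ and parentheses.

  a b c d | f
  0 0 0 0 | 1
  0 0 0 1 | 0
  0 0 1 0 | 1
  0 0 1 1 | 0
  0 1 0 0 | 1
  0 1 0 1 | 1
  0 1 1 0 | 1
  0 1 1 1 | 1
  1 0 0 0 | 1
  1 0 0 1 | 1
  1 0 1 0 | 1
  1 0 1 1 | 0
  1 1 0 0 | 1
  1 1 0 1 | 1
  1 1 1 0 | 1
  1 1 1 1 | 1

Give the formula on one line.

((~c & a) | ((~d | (d & b)) & (c | ~a)))

  ~c = 1100110011001100
  (~c & a) = 0000000011001100
  ~d = 1010101010101010
  (d & b) = 0000010100000101
  (~d | (d & b)) = 1010111110101111
  ~a = 1111111100000000
  (c | ~a) = 1111111100110011
  ((~d | (d & b)) & (c | ~a)) = 1010111100100011
  ((~c & a) | ((~d | (d & b)) & (c | ~a))) = 1010111111101111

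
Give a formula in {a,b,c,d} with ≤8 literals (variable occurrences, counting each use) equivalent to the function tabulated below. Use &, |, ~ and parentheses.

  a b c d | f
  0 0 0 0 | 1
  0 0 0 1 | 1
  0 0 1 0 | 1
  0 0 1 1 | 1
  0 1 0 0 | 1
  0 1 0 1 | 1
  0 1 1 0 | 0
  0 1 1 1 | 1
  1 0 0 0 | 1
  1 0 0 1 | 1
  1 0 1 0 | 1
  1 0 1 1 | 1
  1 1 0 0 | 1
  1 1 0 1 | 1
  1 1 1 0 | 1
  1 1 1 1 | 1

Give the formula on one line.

  ~b = 1111000011110000
  (d | ~b) = 1111010111110101
  ~a = 1111111100000000
  ~c = 1100110011001100
  (~a & ~c) = 1100110000000000
  (a | (~a & ~c)) = 1100110011111111
  ((a | (~a & ~c)) | d) = 1101110111111111
  ((d | ~b) | ((a | (~a & ~c)) | d)) = 1111110111111111

((d | ~b) | ((a | (~a & ~c)) | d))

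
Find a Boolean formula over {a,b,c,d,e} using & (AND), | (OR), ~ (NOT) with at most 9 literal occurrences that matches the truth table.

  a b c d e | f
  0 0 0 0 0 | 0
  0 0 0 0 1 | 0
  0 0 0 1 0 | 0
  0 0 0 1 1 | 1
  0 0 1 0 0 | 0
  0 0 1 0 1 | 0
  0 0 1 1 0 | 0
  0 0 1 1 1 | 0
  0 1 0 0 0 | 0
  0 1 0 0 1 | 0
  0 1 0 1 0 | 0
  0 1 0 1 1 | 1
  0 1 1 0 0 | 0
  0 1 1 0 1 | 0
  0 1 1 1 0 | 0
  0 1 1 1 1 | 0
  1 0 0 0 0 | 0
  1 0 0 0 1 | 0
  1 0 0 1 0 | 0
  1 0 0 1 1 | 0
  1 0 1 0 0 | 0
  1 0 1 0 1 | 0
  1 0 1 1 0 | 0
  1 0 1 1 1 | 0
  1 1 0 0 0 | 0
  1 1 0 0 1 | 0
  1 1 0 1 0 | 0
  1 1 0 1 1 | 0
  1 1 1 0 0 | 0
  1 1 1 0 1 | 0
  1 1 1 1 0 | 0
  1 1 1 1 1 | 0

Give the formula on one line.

  ~c = 11110000111100001111000011110000
  ~e = 10101010101010101010101010101010
  (~c | ~e) = 11111010111110101111101011111010
  (e | a) = 01010101010101011111111111111111
  ~a = 11111111111111110000000000000000
  (d | a) = 00110011001100111111111111111111
  (~a & (d | a)) = 00110011001100110000000000000000
  ((e | a) & (~a & (d | a))) = 00010001000100010000000000000000
  ((~c | ~e) & ((e | a) & (~a & (d | a)))) = 00010000000100000000000000000000

((~c | ~e) & ((e | a) & (~a & (d | a))))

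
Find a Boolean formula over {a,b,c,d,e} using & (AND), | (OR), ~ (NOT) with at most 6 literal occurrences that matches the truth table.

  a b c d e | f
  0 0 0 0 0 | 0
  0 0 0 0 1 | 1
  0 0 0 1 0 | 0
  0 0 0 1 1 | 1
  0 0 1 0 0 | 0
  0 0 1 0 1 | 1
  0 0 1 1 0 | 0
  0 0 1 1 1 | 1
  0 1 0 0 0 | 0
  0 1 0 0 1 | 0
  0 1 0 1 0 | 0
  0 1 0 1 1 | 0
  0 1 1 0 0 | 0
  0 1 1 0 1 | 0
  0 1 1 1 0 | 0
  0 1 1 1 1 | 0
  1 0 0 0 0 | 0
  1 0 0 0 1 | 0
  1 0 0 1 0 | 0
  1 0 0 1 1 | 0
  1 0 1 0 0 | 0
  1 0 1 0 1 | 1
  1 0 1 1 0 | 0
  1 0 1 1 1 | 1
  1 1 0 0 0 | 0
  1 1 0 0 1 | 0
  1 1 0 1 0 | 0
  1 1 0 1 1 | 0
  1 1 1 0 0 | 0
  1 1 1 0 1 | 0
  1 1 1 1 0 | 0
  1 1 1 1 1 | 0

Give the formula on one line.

  (c & e) = 00000101000001010000010100000101
  ~a = 11111111111111110000000000000000
  ((c & e) | ~a) = 11111111111111110000010100000101
  (((c & e) | ~a) & e) = 01010101010101010000010100000101
  ~b = 11111111000000001111111100000000
  ((((c & e) | ~a) & e) & ~b) = 01010101000000000000010100000000

((((c & e) | ~a) & e) & ~b)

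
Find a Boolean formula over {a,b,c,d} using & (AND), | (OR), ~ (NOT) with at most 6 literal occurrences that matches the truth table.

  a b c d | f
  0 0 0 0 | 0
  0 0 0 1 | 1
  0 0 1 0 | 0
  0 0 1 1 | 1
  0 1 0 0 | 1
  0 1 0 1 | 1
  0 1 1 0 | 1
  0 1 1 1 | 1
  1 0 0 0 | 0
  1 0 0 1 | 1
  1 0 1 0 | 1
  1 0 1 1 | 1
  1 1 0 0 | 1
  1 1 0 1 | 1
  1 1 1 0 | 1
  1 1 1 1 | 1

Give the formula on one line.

((a & (c & ~d)) | (b | d))

  ~d = 1010101010101010
  (c & ~d) = 0010001000100010
  (a & (c & ~d)) = 0000000000100010
  (b | d) = 0101111101011111
  ((a & (c & ~d)) | (b | d)) = 0101111101111111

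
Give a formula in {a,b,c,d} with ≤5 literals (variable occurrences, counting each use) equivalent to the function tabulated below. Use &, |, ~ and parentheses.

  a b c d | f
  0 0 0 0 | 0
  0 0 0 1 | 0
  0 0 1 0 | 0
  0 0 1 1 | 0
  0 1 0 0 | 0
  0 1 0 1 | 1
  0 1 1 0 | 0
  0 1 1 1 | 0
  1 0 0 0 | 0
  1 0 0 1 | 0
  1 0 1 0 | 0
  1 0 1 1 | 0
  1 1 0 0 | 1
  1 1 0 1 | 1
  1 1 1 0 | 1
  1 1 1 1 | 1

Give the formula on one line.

  ~c = 1100110011001100
  (~c & d) = 0100010001000100
  ((~c & d) | a) = 0100010011111111
  (b & ((~c & d) | a)) = 0000010000001111

(b & ((~c & d) | a))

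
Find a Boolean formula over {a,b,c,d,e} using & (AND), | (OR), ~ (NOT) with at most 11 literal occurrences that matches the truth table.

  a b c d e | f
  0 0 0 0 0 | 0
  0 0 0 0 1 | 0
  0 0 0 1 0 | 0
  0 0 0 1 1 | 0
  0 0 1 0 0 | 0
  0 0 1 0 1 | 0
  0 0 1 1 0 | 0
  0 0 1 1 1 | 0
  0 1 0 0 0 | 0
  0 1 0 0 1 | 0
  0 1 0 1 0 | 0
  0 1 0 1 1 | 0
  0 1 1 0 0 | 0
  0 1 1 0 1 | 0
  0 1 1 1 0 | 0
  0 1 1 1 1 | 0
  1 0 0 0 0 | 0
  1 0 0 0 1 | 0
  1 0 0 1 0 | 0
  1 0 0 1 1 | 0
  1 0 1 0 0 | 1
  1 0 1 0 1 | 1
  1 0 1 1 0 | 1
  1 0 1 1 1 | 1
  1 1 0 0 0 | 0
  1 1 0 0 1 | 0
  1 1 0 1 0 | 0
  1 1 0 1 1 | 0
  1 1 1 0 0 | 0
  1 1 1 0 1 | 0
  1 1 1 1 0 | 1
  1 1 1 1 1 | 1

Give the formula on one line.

  ~b = 11111111000000001111111100000000
  ~d = 11001100110011001100110011001100
  ~a = 11111111111111110000000000000000
  (~d | ~a) = 11111111111111111100110011001100
  (~b & (~d | ~a)) = 11111111000000001100110000000000
  ((~b & (~d | ~a)) | d) = 11111111001100111111111100110011
  (a & ((~b & (~d | ~a)) | d)) = 00000000000000001111111100110011
  ~e = 10101010101010101010101010101010
  (~a & ~e) = 10101010101010100000000000000000
  (c | (~a & ~e)) = 10101111101011110000111100001111
  ((a & ((~b & (~d | ~a)) | d)) & (c | (~a & ~e))) = 00000000000000000000111100000011

((a & ((~b & (~d | ~a)) | d)) & (c | (~a & ~e)))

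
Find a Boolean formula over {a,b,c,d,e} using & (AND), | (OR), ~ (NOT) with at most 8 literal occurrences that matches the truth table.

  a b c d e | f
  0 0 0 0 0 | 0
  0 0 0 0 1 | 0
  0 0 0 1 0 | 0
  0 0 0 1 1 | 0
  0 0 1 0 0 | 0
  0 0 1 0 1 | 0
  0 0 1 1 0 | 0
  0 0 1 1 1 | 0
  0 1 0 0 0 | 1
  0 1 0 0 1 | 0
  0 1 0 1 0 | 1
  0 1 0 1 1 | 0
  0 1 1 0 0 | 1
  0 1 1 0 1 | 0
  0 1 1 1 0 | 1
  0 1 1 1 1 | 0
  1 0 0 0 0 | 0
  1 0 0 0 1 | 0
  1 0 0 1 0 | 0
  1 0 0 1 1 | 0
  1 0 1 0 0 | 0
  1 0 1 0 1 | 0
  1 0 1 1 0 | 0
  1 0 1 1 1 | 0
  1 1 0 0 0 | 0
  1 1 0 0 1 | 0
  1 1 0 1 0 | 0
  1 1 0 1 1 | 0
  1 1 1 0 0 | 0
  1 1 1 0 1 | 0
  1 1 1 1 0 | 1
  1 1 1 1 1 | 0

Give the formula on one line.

  ~e = 10101010101010101010101010101010
  (d & ~e) = 00100010001000100010001000100010
  (c & (d & ~e)) = 00000010000000100000001000000010
  ~b = 11111111000000001111111100000000
  ~a = 11111111111111110000000000000000
  (~b | ~a) = 11111111111111111111111100000000
  ((c & (d & ~e)) | (~b | ~a)) = 11111111111111111111111100000010
  (~e & b) = 00000000101010100000000010101010
  (((c & (d & ~e)) | (~b | ~a)) & (~e & b)) = 00000000101010100000000000000010

(((c & (d & ~e)) | (~b | ~a)) & (~e & b))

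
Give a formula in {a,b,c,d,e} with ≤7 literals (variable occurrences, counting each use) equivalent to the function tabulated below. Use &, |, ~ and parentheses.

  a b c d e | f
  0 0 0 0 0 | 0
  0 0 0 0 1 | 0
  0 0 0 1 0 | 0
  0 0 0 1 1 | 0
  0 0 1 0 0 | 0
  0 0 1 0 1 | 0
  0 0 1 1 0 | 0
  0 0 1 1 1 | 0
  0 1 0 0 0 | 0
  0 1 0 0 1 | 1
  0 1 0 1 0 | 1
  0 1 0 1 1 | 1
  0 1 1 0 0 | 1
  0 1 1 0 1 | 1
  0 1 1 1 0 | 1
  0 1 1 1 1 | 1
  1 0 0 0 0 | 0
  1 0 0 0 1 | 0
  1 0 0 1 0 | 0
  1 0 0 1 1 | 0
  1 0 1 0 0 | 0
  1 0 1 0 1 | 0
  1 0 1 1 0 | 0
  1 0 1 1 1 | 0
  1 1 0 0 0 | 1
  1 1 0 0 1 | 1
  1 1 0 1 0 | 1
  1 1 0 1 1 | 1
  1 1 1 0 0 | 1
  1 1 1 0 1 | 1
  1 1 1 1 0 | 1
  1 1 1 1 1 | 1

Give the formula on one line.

(((e & ~c) | (d | (~d & (c | a)))) & b)

  ~c = 11110000111100001111000011110000
  (e & ~c) = 01010000010100000101000001010000
  ~d = 11001100110011001100110011001100
  (c | a) = 00001111000011111111111111111111
  (~d & (c | a)) = 00001100000011001100110011001100
  (d | (~d & (c | a))) = 00111111001111111111111111111111
  ((e & ~c) | (d | (~d & (c | a)))) = 01111111011111111111111111111111
  (((e & ~c) | (d | (~d & (c | a)))) & b) = 00000000011111110000000011111111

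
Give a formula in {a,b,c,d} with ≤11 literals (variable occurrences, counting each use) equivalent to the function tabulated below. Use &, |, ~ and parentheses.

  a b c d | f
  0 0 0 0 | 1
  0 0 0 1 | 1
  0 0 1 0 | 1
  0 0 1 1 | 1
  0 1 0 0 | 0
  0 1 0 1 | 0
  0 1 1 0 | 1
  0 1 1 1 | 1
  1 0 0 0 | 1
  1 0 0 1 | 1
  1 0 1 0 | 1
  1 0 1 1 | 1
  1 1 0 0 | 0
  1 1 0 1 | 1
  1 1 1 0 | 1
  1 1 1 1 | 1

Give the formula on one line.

  ~b = 1111000011110000
  ~c = 1100110011001100
  (~b | ~c) = 1111110011111100
  (~c | b) = 1100111111001111
  ((~c | b) & a) = 0000000011001111
  (((~c | b) & a) & d) = 0000000001000101
  ((~b | ~c) & (((~c | b) & a) & d)) = 0000000001000100
  (c | ~b) = 1111001111110011
  (((~b | ~c) & (((~c | b) & a) & d)) | (c | ~b)) = 1111001111110111

(((~b | ~c) & (((~c | b) & a) & d)) | (c | ~b))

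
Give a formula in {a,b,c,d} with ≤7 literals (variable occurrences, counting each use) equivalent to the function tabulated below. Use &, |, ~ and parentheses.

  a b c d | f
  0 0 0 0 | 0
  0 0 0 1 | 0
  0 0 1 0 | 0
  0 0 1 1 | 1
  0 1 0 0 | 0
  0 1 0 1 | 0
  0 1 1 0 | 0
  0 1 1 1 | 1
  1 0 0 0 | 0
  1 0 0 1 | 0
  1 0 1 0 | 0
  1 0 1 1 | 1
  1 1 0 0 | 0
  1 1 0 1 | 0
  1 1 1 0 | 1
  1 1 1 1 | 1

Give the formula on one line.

  ~c = 1100110011001100
  (d | ~c) = 1101110111011101
  ((d | ~c) | b) = 1101111111011111
  ~a = 1111111100000000
  (d & ~a) = 0101010100000000
  ((d & ~a) | a) = 0101010111111111
  (((d & ~a) | a) & c) = 0001000100110011
  (((d | ~c) | b) & (((d & ~a) | a) & c)) = 0001000100010011

(((d | ~c) | b) & (((d & ~a) | a) & c))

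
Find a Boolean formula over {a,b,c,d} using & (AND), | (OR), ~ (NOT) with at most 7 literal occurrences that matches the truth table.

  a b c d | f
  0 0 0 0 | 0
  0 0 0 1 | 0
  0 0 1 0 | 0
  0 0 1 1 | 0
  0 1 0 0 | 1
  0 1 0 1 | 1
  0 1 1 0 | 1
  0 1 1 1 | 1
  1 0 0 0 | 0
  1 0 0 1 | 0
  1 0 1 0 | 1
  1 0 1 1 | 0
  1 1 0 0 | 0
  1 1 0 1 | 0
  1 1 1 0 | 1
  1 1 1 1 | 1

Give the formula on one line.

(((a | b) & (b | ~d)) & (~a | c))

  (a | b) = 0000111111111111
  ~d = 1010101010101010
  (b | ~d) = 1010111110101111
  ((a | b) & (b | ~d)) = 0000111110101111
  ~a = 1111111100000000
  (~a | c) = 1111111100110011
  (((a | b) & (b | ~d)) & (~a | c)) = 0000111100100011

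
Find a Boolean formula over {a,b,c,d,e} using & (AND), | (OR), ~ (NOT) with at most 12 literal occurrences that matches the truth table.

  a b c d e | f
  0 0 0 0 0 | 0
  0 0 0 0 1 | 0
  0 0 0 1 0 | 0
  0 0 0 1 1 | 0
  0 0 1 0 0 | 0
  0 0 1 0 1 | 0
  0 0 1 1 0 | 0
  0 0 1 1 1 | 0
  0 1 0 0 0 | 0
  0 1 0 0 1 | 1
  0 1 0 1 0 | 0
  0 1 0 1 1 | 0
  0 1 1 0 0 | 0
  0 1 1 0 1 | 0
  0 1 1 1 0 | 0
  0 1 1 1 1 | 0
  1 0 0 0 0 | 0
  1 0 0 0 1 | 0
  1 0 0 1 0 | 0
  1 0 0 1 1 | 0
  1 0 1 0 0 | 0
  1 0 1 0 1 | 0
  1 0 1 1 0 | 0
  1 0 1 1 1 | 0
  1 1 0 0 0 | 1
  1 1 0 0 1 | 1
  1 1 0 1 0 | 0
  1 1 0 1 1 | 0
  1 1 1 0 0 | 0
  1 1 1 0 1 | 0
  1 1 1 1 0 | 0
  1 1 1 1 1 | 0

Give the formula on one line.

((~d & (~c & (e | a))) & ((~b & c) | (b & (~c | ~b))))

  ~d = 11001100110011001100110011001100
  ~c = 11110000111100001111000011110000
  (e | a) = 01010101010101011111111111111111
  (~c & (e | a)) = 01010000010100001111000011110000
  (~d & (~c & (e | a))) = 01000000010000001100000011000000
  ~b = 11111111000000001111111100000000
  (~b & c) = 00001111000000000000111100000000
  (~c | ~b) = 11111111111100001111111111110000
  (b & (~c | ~b)) = 00000000111100000000000011110000
  ((~b & c) | (b & (~c | ~b))) = 00001111111100000000111111110000
  ((~d & (~c & (e | a))) & ((~b & c) | (b & (~c | ~b)))) = 00000000010000000000000011000000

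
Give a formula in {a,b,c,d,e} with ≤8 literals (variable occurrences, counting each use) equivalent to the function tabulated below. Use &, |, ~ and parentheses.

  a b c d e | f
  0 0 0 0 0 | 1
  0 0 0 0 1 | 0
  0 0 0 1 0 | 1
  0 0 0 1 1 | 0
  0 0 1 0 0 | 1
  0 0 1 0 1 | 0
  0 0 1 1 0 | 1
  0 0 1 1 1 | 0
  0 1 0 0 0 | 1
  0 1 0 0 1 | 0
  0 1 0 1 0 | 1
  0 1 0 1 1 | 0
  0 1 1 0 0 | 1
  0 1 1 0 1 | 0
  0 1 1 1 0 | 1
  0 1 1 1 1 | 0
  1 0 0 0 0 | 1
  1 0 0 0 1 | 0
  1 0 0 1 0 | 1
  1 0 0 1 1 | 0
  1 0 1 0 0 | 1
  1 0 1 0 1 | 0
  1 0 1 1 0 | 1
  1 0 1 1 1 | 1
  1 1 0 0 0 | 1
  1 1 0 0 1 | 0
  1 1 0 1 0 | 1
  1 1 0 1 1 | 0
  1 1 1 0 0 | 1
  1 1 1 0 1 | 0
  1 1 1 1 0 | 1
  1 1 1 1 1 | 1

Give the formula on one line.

  (b | e) = 01010101111111110101010111111111
  (c & d) = 00000011000000110000001100000011
  ~a = 11111111111111110000000000000000
  ((c & d) | ~a) = 11111111111111110000001100000011
  (((c & d) | ~a) & a) = 00000000000000000000001100000011
  ((b | e) & (((c & d) | ~a) & a)) = 00000000000000000000000100000011
  ~e = 10101010101010101010101010101010
  (((b | e) & (((c & d) | ~a) & a)) | ~e) = 10101010101010101010101110101011

(((b | e) & (((c & d) | ~a) & a)) | ~e)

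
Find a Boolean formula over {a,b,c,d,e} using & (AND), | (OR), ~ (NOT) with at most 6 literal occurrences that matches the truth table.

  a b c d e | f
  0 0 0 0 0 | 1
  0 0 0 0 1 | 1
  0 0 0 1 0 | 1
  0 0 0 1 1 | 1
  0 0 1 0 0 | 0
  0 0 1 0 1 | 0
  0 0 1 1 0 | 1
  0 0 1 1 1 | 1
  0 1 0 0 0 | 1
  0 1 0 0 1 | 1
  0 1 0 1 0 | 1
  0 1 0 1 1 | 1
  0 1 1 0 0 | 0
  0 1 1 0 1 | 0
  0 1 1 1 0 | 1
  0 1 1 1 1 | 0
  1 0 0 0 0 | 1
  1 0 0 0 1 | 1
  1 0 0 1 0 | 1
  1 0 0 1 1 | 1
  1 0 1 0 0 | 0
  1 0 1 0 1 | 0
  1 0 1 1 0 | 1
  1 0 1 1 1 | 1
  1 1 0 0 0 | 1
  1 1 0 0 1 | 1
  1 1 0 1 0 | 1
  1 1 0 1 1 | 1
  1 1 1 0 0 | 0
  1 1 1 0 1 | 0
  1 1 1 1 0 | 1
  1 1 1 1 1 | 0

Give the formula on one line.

((~c | d) & ((~e | (~b & d)) | ~c))

  ~c = 11110000111100001111000011110000
  (~c | d) = 11110011111100111111001111110011
  ~e = 10101010101010101010101010101010
  ~b = 11111111000000001111111100000000
  (~b & d) = 00110011000000000011001100000000
  (~e | (~b & d)) = 10111011101010101011101110101010
  ((~e | (~b & d)) | ~c) = 11111011111110101111101111111010
  ((~c | d) & ((~e | (~b & d)) | ~c)) = 11110011111100101111001111110010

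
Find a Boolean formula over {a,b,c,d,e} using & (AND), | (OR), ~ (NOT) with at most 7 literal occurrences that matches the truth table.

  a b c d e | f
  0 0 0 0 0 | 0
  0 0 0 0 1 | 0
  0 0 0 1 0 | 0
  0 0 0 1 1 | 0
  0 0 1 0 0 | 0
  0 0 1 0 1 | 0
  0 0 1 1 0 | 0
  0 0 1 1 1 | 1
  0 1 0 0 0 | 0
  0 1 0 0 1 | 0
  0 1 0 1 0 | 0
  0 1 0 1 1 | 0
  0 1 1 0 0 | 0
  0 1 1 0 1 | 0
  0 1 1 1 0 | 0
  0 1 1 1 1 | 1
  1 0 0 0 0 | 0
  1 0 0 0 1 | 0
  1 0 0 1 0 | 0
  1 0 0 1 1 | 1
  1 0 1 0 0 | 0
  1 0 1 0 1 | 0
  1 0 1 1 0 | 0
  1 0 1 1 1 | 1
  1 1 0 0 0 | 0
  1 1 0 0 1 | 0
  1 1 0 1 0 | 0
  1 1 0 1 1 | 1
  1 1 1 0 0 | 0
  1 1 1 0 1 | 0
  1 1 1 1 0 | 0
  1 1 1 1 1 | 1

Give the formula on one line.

  ~a = 11111111111111110000000000000000
  (~a & c) = 00001111000011110000000000000000
  ((~a & c) | a) = 00001111000011111111111111111111
  ~e = 10101010101010101010101010101010
  (((~a & c) | a) | ~e) = 10101111101011111111111111111111
  (e & d) = 00010001000100010001000100010001
  ((((~a & c) | a) | ~e) & (e & d)) = 00000001000000010001000100010001

((((~a & c) | a) | ~e) & (e & d))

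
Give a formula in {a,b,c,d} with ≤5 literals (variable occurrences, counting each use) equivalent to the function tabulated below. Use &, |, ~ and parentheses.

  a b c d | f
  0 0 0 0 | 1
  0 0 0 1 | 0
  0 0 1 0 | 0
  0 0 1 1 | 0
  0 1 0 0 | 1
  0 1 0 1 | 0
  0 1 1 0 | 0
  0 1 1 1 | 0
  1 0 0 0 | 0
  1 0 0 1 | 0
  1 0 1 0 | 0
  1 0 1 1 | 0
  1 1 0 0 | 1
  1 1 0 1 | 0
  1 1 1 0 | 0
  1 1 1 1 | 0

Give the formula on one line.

  ~c = 1100110011001100
  (d | ~c) = 1101110111011101
  ~d = 1010101010101010
  ((d | ~c) & ~d) = 1000100010001000
  ~a = 1111111100000000
  (b | ~a) = 1111111100001111
  (((d | ~c) & ~d) & (b | ~a)) = 1000100000001000

(((d | ~c) & ~d) & (b | ~a))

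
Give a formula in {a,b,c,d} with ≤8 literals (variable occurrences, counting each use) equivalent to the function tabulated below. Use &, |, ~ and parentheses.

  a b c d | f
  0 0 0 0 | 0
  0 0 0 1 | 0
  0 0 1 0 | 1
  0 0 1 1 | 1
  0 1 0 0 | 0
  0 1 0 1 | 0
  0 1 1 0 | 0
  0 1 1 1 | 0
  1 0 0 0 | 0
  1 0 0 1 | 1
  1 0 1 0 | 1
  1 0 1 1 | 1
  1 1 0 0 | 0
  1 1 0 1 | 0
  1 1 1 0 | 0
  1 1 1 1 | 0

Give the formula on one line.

  ~b = 1111000011110000
  (c & ~b) = 0011000000110000
  (d & ~b) = 0101000001010000
  ((c & ~b) | (d & ~b)) = 0111000001110000
  (a | c) = 0011001111111111
  (((c & ~b) | (d & ~b)) & (a | c)) = 0011000001110000

(((c & ~b) | (d & ~b)) & (a | c))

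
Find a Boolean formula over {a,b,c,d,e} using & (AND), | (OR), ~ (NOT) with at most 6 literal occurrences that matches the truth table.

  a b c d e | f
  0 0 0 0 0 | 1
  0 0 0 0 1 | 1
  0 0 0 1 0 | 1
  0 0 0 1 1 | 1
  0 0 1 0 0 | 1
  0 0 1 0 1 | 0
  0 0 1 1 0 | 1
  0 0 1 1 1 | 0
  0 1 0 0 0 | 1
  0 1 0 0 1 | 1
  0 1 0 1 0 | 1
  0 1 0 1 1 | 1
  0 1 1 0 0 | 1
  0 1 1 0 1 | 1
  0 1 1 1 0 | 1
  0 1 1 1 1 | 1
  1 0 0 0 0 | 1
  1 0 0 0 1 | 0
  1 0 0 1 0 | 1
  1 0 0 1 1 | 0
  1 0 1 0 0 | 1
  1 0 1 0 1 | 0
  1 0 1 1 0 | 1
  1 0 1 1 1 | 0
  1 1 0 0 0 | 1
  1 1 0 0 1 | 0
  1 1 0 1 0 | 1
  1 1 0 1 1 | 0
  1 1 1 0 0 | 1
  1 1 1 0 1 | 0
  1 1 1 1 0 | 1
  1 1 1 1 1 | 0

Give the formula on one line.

  ~c = 11110000111100001111000011110000
  (b | ~c) = 11110000111111111111000011111111
  ~a = 11111111111111110000000000000000
  ((b | ~c) & ~a) = 11110000111111110000000000000000
  ~e = 10101010101010101010101010101010
  (((b | ~c) & ~a) | ~e) = 11111010111111111010101010101010

(((b | ~c) & ~a) | ~e)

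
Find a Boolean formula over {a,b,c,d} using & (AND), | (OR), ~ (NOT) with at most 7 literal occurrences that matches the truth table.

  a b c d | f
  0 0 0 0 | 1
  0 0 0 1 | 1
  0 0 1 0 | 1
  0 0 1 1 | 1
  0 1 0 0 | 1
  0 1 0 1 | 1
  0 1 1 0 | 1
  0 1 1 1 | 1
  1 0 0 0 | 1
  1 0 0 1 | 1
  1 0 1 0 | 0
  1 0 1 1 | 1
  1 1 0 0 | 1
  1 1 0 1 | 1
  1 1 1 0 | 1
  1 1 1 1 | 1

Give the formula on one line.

  ~c = 1100110011001100
  (~c | b) = 1100111111001111
  ~a = 1111111100000000
  ((~c | b) | ~a) = 1111111111001111
  (((~c | b) | ~a) | d) = 1111111111011111

(((~c | b) | ~a) | d)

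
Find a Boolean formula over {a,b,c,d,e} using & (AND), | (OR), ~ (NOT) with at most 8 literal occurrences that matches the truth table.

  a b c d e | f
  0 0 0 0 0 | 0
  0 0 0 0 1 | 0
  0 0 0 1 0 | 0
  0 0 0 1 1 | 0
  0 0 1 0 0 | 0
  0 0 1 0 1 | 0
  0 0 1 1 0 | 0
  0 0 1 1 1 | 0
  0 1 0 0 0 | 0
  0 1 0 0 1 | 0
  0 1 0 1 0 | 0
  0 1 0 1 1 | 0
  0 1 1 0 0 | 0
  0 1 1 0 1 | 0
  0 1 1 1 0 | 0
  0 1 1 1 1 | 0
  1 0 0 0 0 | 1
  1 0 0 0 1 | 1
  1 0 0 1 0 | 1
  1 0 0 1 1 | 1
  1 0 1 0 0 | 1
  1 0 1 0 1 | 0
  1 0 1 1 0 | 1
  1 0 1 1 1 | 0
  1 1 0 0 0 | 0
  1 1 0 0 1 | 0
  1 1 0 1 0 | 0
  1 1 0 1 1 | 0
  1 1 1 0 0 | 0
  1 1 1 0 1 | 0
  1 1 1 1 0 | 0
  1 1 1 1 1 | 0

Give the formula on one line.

((((e & ~c) | ~e) & a) & ~b)

  ~c = 11110000111100001111000011110000
  (e & ~c) = 01010000010100000101000001010000
  ~e = 10101010101010101010101010101010
  ((e & ~c) | ~e) = 11111010111110101111101011111010
  (((e & ~c) | ~e) & a) = 00000000000000001111101011111010
  ~b = 11111111000000001111111100000000
  ((((e & ~c) | ~e) & a) & ~b) = 00000000000000001111101000000000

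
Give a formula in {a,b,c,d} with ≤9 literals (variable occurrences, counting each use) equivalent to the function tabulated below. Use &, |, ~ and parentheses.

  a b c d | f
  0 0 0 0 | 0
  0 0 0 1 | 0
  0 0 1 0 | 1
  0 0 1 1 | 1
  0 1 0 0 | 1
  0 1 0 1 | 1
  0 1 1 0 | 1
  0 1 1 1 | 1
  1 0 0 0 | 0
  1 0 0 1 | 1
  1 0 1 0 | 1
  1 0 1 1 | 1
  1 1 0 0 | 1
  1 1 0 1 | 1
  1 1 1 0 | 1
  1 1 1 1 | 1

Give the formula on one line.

  (b | a) = 0000111111111111
  ~d = 1010101010101010
  (~d | a) = 1010101011111111
  ((b | a) | (~d | a)) = 1010111111111111
  (((b | a) | (~d | a)) & d) = 0000010101010101
  (c | b) = 0011111100111111
  ((((b | a) | (~d | a)) & d) | (c | b)) = 0011111101111111

((((b | a) | (~d | a)) & d) | (c | b))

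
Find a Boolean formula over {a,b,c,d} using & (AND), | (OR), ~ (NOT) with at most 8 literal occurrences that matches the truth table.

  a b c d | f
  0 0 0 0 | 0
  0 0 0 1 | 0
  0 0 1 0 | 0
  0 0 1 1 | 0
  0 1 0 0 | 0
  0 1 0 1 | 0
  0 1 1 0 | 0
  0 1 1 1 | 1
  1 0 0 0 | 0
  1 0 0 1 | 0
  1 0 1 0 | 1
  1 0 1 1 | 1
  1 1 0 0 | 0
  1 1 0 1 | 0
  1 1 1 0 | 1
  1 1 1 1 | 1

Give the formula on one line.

(((~c | a) & c) | (d & (c & b)))

  ~c = 1100110011001100
  (~c | a) = 1100110011111111
  ((~c | a) & c) = 0000000000110011
  (c & b) = 0000001100000011
  (d & (c & b)) = 0000000100000001
  (((~c | a) & c) | (d & (c & b))) = 0000000100110011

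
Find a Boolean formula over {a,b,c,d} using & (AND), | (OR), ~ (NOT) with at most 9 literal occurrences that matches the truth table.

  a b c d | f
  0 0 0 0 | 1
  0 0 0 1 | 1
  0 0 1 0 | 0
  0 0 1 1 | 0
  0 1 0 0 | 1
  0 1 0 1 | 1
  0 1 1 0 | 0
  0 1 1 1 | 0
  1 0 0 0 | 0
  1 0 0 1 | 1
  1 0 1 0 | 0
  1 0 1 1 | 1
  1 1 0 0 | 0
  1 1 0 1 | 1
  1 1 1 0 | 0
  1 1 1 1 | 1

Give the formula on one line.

((~a & ~c) | ((a | ((~b & ~d) & c)) & d))

  ~a = 1111111100000000
  ~c = 1100110011001100
  (~a & ~c) = 1100110000000000
  ~b = 1111000011110000
  ~d = 1010101010101010
  (~b & ~d) = 1010000010100000
  ((~b & ~d) & c) = 0010000000100000
  (a | ((~b & ~d) & c)) = 0010000011111111
  ((a | ((~b & ~d) & c)) & d) = 0000000001010101
  ((~a & ~c) | ((a | ((~b & ~d) & c)) & d)) = 1100110001010101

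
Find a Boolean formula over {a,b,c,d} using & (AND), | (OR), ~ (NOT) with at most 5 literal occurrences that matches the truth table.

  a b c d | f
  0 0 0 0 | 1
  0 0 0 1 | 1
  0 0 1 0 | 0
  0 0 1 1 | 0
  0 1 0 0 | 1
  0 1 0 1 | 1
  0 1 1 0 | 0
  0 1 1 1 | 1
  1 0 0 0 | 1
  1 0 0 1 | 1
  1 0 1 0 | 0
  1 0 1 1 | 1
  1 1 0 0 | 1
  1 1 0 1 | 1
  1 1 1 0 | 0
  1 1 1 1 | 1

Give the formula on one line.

  (b | a) = 0000111111111111
  ((b | a) & d) = 0000010101010101
  ~c = 1100110011001100
  (((b | a) & d) | ~c) = 1100110111011101

(((b | a) & d) | ~c)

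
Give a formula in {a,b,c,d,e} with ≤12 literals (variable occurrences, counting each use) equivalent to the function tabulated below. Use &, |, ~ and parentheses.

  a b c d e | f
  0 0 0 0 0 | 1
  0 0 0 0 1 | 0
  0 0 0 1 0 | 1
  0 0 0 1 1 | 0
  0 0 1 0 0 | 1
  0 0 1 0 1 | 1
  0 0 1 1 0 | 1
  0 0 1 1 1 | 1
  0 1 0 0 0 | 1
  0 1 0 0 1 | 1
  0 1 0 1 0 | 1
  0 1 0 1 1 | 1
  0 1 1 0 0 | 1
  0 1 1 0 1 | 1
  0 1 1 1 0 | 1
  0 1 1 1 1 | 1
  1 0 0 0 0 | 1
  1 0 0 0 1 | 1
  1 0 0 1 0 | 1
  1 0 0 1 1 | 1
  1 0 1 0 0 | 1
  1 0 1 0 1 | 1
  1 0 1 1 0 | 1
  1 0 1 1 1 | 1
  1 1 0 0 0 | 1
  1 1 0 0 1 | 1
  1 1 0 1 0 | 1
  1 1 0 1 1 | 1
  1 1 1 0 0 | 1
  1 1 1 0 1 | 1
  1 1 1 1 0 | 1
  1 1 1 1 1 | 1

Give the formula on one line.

  (e & b) = 00000000010101010000000001010101
  ~c = 11110000111100001111000011110000
  ((e & b) & ~c) = 00000000010100000000000001010000
  ~e = 10101010101010101010101010101010
  (((e & b) & ~c) | ~e) = 10101010111110101010101011111010
  (a | c) = 00001111000011111111111111111111
  ~b = 11111111000000001111111100000000
  (c & ~b) = 00001111000000000000111100000000
  (b | (c & ~b)) = 00001111111111110000111111111111
  ((a | c) | (b | (c & ~b))) = 00001111111111111111111111111111
  ((((e & b) & ~c) | ~e) | ((a | c) | (b | (c & ~b)))) = 10101111111111111111111111111111

((((e & b) & ~c) | ~e) | ((a | c) | (b | (c & ~b))))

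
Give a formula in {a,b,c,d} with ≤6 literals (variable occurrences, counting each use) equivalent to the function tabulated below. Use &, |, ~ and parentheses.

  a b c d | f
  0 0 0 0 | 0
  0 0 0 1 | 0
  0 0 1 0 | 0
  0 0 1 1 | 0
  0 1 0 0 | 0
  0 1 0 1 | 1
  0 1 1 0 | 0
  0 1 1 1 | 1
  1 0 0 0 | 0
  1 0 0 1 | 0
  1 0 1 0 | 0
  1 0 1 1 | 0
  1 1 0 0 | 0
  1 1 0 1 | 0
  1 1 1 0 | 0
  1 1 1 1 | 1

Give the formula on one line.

(((c | ~a) | ~b) & (d & b))

  ~a = 1111111100000000
  (c | ~a) = 1111111100110011
  ~b = 1111000011110000
  ((c | ~a) | ~b) = 1111111111110011
  (d & b) = 0000010100000101
  (((c | ~a) | ~b) & (d & b)) = 0000010100000001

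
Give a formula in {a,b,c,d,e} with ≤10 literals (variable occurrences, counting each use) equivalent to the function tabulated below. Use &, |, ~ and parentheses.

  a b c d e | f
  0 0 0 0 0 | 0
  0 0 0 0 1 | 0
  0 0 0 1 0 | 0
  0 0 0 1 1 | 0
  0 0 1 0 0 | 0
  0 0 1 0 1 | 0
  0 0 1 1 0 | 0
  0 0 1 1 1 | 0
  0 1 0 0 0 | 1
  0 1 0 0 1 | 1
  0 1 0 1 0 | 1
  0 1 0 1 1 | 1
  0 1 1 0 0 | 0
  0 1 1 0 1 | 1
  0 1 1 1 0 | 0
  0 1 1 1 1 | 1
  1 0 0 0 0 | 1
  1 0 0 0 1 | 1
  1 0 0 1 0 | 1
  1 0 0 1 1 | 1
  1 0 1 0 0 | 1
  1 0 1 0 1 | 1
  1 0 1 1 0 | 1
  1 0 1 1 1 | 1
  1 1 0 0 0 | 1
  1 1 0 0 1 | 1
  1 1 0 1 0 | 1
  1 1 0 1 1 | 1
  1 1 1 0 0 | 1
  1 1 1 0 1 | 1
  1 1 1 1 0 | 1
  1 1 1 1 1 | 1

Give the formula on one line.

((a | (b & (e & c))) | (~c & (b | c)))

  (e & c) = 00000101000001010000010100000101
  (b & (e & c)) = 00000000000001010000000000000101
  (a | (b & (e & c))) = 00000000000001011111111111111111
  ~c = 11110000111100001111000011110000
  (b | c) = 00001111111111110000111111111111
  (~c & (b | c)) = 00000000111100000000000011110000
  ((a | (b & (e & c))) | (~c & (b | c))) = 00000000111101011111111111111111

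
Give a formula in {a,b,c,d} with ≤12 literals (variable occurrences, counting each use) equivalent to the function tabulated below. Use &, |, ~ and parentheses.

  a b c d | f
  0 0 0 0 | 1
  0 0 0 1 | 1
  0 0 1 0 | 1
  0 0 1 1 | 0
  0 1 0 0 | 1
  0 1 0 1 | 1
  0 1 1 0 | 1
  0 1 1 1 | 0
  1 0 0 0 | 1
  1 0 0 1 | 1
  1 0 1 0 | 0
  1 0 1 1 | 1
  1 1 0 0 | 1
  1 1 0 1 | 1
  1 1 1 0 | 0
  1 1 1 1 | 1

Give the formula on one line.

  ~d = 1010101010101010
  ~a = 1111111100000000
  (~d & ~a) = 1010101000000000
  (b | c) = 0011111100111111
  ((~d & ~a) & (b | c)) = 0010101000000000
  ~c = 1100110011001100
  (a & d) = 0000000001010101
  ((b | c) & (a & d)) = 0000000000010101
  (~c | ((b | c) & (a & d))) = 1100110011011101
  (((~d & ~a) & (b | c)) | (~c | ((b | c) & (a & d)))) = 1110111011011101

(((~d & ~a) & (b | c)) | (~c | ((b | c) & (a & d))))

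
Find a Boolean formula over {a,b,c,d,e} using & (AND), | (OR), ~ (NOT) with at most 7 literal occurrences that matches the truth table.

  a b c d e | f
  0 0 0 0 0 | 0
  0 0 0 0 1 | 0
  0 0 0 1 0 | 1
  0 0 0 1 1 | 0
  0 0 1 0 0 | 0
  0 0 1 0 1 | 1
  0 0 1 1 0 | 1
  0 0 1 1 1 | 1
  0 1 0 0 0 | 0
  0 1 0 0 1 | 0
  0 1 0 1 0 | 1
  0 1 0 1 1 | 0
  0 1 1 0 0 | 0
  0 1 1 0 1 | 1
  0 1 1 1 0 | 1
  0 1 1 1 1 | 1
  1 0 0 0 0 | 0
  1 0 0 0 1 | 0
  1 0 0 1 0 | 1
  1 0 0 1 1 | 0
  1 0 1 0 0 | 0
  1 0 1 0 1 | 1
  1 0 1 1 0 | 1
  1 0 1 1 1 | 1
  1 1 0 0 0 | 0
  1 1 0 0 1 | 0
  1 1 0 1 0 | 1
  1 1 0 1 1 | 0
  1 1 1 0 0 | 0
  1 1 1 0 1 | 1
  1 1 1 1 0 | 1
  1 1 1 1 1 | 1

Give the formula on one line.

((d & ~e) | (c & e))

  ~e = 10101010101010101010101010101010
  (d & ~e) = 00100010001000100010001000100010
  (c & e) = 00000101000001010000010100000101
  ((d & ~e) | (c & e)) = 00100111001001110010011100100111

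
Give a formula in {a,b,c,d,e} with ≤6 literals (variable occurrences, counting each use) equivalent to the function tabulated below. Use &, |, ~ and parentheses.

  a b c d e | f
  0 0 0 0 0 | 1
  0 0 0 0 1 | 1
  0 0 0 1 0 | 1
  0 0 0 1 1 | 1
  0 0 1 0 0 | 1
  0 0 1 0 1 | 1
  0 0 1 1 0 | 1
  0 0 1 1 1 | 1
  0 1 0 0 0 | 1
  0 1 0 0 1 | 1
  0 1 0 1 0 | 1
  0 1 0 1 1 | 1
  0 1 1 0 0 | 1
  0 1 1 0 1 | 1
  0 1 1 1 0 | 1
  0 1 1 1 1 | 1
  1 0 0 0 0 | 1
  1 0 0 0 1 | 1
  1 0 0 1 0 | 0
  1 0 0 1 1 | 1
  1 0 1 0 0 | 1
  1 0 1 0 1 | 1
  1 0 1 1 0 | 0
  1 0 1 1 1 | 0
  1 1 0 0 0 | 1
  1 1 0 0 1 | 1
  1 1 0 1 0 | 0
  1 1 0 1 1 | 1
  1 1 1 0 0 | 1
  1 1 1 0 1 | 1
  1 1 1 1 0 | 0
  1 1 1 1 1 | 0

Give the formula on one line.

  ~d = 11001100110011001100110011001100
  ~a = 11111111111111110000000000000000
  (~d | ~a) = 11111111111111111100110011001100
  ~c = 11110000111100001111000011110000
  (~c & e) = 01010000010100000101000001010000
  ((~d | ~a) | (~c & e)) = 11111111111111111101110011011100

((~d | ~a) | (~c & e))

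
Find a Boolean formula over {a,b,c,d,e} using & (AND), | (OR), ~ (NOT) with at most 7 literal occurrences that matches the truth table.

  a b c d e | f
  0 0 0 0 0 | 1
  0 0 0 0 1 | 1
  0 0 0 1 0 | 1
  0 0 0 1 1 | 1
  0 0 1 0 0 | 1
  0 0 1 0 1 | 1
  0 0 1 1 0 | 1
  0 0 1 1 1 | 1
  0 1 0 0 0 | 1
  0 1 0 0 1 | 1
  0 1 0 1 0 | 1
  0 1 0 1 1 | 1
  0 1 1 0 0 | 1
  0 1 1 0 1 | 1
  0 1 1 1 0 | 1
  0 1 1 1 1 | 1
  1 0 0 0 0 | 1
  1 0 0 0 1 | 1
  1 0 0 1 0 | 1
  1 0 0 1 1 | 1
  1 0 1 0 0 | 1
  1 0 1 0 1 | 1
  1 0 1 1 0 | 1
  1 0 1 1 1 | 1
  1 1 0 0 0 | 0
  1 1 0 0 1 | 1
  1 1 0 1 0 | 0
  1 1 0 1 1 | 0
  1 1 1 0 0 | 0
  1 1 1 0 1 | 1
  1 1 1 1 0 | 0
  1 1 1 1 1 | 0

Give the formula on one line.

(~b | (~a | (e & (~e | ~d))))

  ~b = 11111111000000001111111100000000
  ~a = 11111111111111110000000000000000
  ~e = 10101010101010101010101010101010
  ~d = 11001100110011001100110011001100
  (~e | ~d) = 11101110111011101110111011101110
  (e & (~e | ~d)) = 01000100010001000100010001000100
  (~a | (e & (~e | ~d))) = 11111111111111110100010001000100
  (~b | (~a | (e & (~e | ~d)))) = 11111111111111111111111101000100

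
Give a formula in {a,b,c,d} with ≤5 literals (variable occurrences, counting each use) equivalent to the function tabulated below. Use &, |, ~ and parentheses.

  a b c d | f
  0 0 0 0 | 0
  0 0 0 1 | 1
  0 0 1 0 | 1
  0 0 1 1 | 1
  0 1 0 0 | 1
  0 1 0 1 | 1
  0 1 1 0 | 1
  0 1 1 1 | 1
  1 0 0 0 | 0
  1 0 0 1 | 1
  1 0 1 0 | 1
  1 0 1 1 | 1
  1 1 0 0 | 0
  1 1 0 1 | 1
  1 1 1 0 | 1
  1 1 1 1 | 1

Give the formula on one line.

  (c | d) = 0111011101110111
  ~a = 1111111100000000
  (~a & b) = 0000111100000000
  ((c | d) | (~a & b)) = 0111111101110111

((c | d) | (~a & b))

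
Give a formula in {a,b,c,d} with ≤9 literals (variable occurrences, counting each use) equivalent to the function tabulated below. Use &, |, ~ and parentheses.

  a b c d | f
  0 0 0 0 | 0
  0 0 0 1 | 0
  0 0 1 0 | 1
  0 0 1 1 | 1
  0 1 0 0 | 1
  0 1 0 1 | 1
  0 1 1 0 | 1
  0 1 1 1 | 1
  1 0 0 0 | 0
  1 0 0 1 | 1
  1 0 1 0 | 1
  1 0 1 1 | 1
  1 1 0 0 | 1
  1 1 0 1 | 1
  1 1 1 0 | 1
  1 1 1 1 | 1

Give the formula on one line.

((((~b | ((~b & a) | ~d)) & ~c) & (d & a)) | (c | b))

  ~b = 1111000011110000
  (~b & a) = 0000000011110000
  ~d = 1010101010101010
  ((~b & a) | ~d) = 1010101011111010
  (~b | ((~b & a) | ~d)) = 1111101011111010
  ~c = 1100110011001100
  ((~b | ((~b & a) | ~d)) & ~c) = 1100100011001000
  (d & a) = 0000000001010101
  (((~b | ((~b & a) | ~d)) & ~c) & (d & a)) = 0000000001000000
  (c | b) = 0011111100111111
  ((((~b | ((~b & a) | ~d)) & ~c) & (d & a)) | (c | b)) = 0011111101111111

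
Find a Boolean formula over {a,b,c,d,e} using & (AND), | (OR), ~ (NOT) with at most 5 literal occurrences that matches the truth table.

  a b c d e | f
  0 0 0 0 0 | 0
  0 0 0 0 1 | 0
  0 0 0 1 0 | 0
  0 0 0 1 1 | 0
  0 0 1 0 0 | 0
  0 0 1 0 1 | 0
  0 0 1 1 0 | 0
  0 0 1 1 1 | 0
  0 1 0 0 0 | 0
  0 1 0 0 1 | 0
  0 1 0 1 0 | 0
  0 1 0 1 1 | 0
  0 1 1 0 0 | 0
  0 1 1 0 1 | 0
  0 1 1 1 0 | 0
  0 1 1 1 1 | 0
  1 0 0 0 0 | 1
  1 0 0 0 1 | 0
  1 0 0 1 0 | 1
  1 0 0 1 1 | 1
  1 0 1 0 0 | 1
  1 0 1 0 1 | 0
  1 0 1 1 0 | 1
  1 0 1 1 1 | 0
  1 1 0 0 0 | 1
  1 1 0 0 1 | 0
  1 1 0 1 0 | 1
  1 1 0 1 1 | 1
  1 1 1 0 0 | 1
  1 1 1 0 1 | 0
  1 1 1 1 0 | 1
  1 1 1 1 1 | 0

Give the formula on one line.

  ~e = 10101010101010101010101010101010
  ~c = 11110000111100001111000011110000
  (~e | ~c) = 11111010111110101111101011111010
  (a & (~e | ~c)) = 00000000000000001111101011111010
  (d | ~e) = 10111011101110111011101110111011
  ((a & (~e | ~c)) & (d | ~e)) = 00000000000000001011101010111010

((a & (~e | ~c)) & (d | ~e))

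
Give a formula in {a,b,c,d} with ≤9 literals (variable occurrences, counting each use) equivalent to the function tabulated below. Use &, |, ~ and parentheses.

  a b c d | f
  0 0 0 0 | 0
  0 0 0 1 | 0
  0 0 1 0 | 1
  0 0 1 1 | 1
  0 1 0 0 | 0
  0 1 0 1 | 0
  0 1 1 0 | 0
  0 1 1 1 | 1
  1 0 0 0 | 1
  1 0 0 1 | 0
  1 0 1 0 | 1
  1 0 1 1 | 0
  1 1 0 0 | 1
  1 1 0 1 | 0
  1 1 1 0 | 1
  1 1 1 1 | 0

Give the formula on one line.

((d & (c & ~a)) | (((~d & (a | (c & ~b))) | a) & ~d))

  ~a = 1111111100000000
  (c & ~a) = 0011001100000000
  (d & (c & ~a)) = 0001000100000000
  ~d = 1010101010101010
  ~b = 1111000011110000
  (c & ~b) = 0011000000110000
  (a | (c & ~b)) = 0011000011111111
  (~d & (a | (c & ~b))) = 0010000010101010
  ((~d & (a | (c & ~b))) | a) = 0010000011111111
  (((~d & (a | (c & ~b))) | a) & ~d) = 0010000010101010
  ((d & (c & ~a)) | (((~d & (a | (c & ~b))) | a) & ~d)) = 0011000110101010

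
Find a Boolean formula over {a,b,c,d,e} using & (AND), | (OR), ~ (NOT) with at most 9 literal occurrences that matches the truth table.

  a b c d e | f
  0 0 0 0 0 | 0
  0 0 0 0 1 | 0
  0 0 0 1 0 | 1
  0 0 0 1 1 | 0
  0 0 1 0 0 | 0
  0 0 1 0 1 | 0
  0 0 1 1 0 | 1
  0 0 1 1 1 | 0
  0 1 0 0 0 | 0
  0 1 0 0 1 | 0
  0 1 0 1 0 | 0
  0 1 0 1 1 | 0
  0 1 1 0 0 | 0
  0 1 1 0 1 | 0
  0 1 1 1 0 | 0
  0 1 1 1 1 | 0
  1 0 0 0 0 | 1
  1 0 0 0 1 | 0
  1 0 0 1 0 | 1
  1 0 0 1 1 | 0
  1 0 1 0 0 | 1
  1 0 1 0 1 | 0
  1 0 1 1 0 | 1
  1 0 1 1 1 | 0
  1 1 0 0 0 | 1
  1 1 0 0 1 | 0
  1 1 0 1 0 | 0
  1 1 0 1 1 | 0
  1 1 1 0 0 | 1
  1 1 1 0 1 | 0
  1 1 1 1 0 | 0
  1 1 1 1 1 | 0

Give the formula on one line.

  ~b = 11111111000000001111111100000000
  (~b & d) = 00110011000000000011001100000000
  (e | (~b & d)) = 01110111010101010111011101010101
  ~e = 10101010101010101010101010101010
  ((e | (~b & d)) & ~e) = 00100010000000000010001000000000
  ~d = 11001100110011001100110011001100
  (a & ~e) = 00000000000000001010101010101010
  (~d & (a & ~e)) = 00000000000000001000100010001000
  (((e | (~b & d)) & ~e) | (~d & (a & ~e))) = 00100010000000001010101010001000

(((e | (~b & d)) & ~e) | (~d & (a & ~e)))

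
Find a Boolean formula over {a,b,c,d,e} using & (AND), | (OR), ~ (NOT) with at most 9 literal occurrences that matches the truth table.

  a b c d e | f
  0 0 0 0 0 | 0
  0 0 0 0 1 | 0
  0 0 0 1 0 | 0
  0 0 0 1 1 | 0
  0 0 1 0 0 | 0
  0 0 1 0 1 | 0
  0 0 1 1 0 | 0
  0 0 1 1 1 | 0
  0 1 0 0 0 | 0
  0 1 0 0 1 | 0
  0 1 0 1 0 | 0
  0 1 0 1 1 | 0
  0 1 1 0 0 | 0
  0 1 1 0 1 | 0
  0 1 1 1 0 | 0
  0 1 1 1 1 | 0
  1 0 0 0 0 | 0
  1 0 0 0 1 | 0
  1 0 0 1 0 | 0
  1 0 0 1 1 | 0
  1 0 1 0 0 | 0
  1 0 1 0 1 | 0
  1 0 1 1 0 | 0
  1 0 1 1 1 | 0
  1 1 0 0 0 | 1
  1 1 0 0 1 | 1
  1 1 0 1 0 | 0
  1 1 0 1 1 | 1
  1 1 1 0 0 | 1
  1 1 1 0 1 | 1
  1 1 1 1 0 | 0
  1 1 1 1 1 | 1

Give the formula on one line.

  (a & b) = 00000000000000000000000011111111
  ~d = 11001100110011001100110011001100
  (~d & b) = 00000000110011000000000011001100
  ~b = 11111111000000001111111100000000
  ((~d & b) | ~b) = 11111111110011001111111111001100
  (e & d) = 00010001000100010001000100010001
  (((~d & b) | ~b) | (e & d)) = 11111111110111011111111111011101
  ((a & b) & (((~d & b) | ~b) | (e & d))) = 00000000000000000000000011011101

((a & b) & (((~d & b) | ~b) | (e & d)))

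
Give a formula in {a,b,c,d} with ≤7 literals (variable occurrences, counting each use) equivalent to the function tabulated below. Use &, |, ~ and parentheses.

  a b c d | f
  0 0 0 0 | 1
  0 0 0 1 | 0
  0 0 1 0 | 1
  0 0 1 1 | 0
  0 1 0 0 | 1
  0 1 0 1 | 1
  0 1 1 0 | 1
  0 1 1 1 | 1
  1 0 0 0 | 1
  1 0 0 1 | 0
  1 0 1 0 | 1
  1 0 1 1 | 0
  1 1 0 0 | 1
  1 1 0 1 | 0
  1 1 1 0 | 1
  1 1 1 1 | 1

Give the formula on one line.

  (a & c) = 0000000000110011
  ((a & c) & b) = 0000000000000011
  ~d = 1010101010101010
  ~a = 1111111100000000
  (b & ~a) = 0000111100000000
  (~d | (b & ~a)) = 1010111110101010
  (((a & c) & b) | (~d | (b & ~a))) = 1010111110101011

(((a & c) & b) | (~d | (b & ~a)))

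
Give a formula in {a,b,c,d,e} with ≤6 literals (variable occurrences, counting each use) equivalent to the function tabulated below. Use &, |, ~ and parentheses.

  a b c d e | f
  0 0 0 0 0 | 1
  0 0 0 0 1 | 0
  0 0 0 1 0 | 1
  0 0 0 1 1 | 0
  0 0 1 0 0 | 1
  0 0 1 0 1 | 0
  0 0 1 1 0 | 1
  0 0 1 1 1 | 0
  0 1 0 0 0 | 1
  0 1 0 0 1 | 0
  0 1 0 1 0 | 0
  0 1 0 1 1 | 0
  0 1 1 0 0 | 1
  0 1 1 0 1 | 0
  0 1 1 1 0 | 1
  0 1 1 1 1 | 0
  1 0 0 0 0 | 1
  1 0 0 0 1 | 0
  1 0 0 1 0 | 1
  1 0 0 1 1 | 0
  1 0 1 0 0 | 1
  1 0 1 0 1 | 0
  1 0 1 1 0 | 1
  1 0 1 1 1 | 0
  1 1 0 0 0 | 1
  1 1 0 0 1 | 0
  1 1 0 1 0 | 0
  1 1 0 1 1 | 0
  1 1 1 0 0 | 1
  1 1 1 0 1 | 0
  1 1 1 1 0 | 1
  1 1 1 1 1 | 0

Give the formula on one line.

(~e & (~b | ((~d | c) & b)))

  ~e = 10101010101010101010101010101010
  ~b = 11111111000000001111111100000000
  ~d = 11001100110011001100110011001100
  (~d | c) = 11001111110011111100111111001111
  ((~d | c) & b) = 00000000110011110000000011001111
  (~b | ((~d | c) & b)) = 11111111110011111111111111001111
  (~e & (~b | ((~d | c) & b))) = 10101010100010101010101010001010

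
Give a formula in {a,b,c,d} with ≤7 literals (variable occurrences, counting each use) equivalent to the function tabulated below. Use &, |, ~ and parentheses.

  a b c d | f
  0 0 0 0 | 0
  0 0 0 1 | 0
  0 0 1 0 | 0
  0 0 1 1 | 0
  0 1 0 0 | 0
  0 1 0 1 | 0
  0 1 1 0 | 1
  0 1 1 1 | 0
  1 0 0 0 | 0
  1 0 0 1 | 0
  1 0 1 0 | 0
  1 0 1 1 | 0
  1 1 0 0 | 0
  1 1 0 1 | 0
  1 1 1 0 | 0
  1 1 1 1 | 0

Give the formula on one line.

  ~a = 1111111100000000
  (~a | d) = 1111111101010101
  ~d = 1010101010101010
  (b & ~d) = 0000101000001010
  (d & ~a) = 0101010100000000
  (c | (d & ~a)) = 0111011100110011
  ((b & ~d) & (c | (d & ~a))) = 0000001000000010
  ((~a | d) & ((b & ~d) & (c | (d & ~a)))) = 0000001000000000

((~a | d) & ((b & ~d) & (c | (d & ~a))))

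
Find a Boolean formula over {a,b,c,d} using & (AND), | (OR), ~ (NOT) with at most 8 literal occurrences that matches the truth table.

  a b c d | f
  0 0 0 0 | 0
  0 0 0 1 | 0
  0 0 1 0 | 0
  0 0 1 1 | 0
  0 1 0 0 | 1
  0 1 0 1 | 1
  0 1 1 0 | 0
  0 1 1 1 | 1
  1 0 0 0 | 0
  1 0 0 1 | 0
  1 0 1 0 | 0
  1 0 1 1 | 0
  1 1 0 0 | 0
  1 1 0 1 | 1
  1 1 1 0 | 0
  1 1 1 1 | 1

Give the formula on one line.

((d | ((~a & (~c | b)) & (~c & b))) & b)

  ~a = 1111111100000000
  ~c = 1100110011001100
  (~c | b) = 1100111111001111
  (~a & (~c | b)) = 1100111100000000
  (~c & b) = 0000110000001100
  ((~a & (~c | b)) & (~c & b)) = 0000110000000000
  (d | ((~a & (~c | b)) & (~c & b))) = 0101110101010101
  ((d | ((~a & (~c | b)) & (~c & b))) & b) = 0000110100000101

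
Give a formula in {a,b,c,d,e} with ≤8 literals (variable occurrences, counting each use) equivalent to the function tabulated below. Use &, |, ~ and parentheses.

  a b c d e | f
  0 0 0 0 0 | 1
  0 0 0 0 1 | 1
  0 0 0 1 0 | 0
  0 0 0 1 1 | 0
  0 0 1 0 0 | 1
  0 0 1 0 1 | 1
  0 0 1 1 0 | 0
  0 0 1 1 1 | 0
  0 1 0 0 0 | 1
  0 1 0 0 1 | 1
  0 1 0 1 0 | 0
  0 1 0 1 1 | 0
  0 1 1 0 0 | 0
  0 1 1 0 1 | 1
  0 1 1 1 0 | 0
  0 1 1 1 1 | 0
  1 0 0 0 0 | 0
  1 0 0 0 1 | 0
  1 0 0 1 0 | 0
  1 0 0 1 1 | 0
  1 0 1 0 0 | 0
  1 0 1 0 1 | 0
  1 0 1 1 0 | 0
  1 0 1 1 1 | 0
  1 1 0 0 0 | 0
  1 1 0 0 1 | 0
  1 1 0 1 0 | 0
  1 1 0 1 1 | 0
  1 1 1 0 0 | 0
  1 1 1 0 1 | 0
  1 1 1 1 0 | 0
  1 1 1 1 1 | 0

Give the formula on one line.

((~d & ~a) & (((~d & e) | (d | ~b)) | (d | ~c)))

  ~d = 11001100110011001100110011001100
  ~a = 11111111111111110000000000000000
  (~d & ~a) = 11001100110011000000000000000000
  (~d & e) = 01000100010001000100010001000100
  ~b = 11111111000000001111111100000000
  (d | ~b) = 11111111001100111111111100110011
  ((~d & e) | (d | ~b)) = 11111111011101111111111101110111
  ~c = 11110000111100001111000011110000
  (d | ~c) = 11110011111100111111001111110011
  (((~d & e) | (d | ~b)) | (d | ~c)) = 11111111111101111111111111110111
  ((~d & ~a) & (((~d & e) | (d | ~b)) | (d | ~c))) = 11001100110001000000000000000000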